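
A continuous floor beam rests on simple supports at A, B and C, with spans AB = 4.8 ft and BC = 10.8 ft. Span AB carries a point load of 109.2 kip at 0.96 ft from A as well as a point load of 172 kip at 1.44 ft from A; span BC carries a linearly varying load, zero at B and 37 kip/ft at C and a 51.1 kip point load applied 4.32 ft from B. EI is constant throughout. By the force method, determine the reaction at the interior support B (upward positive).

Release continuity at B by inserting a hinge; the redundant is the internal moment M_B. The primary structure is two simply-supported spans AB and BC.
Discontinuity in slope at B on the released structure — sum the simple-span end rotations:
  span AB: point load 109.2 at a = 0.96: Pab(L + a)/(6LEI) = 80.51/EI
  span AB: point load 172 at a = 1.44: Pab(L + a)/(6LEI) = 180.3/EI
  span BC: triangular load, peak 37: 7w₀L³/(360EI) = 906.3/EI
  span BC: point load 51.1 at a = 4.32: Pab(L + b)/(6LEI) = 381.5/EI
  relative rotation θ_0 = (260.8 + 1288)/EI = 1549/EI
A unit hogging moment at B produces rotation L₁/(3EI) + L₂/(3EI) = 5.2/EI.
Slope continuity at B: θ_0 = M_B·5.2/EI, so M_B = 1549/5.2 = 297.8 kip·ft (hogging).
Span AB, ΣM about A with M_B applied at B: R_B^{AB}·4.8 = 352.5 + 297.8, so R_B^{AB} = 135.5 kip and R_A = 281.2 − 135.5 = 145.7 kip.
Span BC, ΣM about C: R_B^{BC}·10.8 = 1050 + 297.8, so R_B^{BC} = 124.8 kip and R_C = 250.9 − 124.8 = 126.1 kip.
R_B = 135.5 + 124.8 = 260.3 kip.

R_B = 260.3 kip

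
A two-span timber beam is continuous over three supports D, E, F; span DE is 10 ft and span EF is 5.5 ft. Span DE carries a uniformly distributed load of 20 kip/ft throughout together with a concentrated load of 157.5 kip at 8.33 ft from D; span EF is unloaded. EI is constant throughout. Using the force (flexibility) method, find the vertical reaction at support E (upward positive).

R_E = 313.2 kip

Insert a hinge at E; M_E is the redundant, and each span becomes simply supported.
End slopes at the hinge E, treating each span as simply supported:
  span DE: UDL 20: wL³/(24EI) = 833.3/EI
  span DE: point load 157.5 at a = 8.33: Pab(L + a)/(6LEI) = 669.3/EI
  relative rotation θ_0 = (1503 + 0)/EI = 1503/EI
A unit hogging moment at E produces rotation L₁/(3EI) + L₂/(3EI) = 5.167/EI.
Compatibility: M_E·(L₁+L₂)/(3EI) = θ_0, giving M_E = 290.8 kip·ft (hogging).
Span DE, ΣM about D with M_E applied at E: R_E^{DE}·10 = 2312 + 290.8, so R_E^{DE} = 260.3 kip and R_D = 357.5 − 260.3 = 97.22 kip.
Span EF, ΣM about F: R_E^{EF}·5.5 = 0 + 290.8, so R_E^{EF} = 52.88 kip and R_F = 0 − 52.88 = -52.88 kip.
R_E = 260.3 + 52.88 = 313.2 kip.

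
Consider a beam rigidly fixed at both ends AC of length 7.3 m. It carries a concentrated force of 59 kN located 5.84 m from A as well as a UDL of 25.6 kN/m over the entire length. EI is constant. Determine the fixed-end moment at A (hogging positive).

Take the two fixed-end moments M_A, M_C as redundants; the released structure is the simple span AC.
End rotations of the released simple span under the applied load (×1/EI):
  at A: point load 59 at a = 5.84: Pab(L + b)/(6LEI) = 100.6/EI
  at C: point load 59 at a = 5.84: Pab(L + a)/(6LEI) = 150.9/EI
  at A: UDL 25.6: wL³/(24EI) = 415/EI
  at C: UDL 25.6: wL³/(24EI) = 415/EI
  θ_A0 = 515.6/EI,  θ_C0 = 565.9/EI
Flexibility coefficients: a unit moment at one end gives L/(3EI) there and L/(6EI) at the far end, so f₁₁ = f₂₂ = 2.433/EI and f₁₂ = f₂₁ = 1.217/EI.
Compatibility — zero rotation at each built-in end:
  2.433 M_A + 1.217 M_C = 515.6
  1.217 M_A + 2.433 M_C = 565.9
Solving the pair gives M_A = 127.5 kN·m and M_C = 168.8 kN·m (hogging).

M_A = 127.5 kN·m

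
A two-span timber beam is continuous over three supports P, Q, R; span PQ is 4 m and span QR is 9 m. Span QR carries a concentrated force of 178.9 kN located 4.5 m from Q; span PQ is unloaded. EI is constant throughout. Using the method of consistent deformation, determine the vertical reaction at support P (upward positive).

R_P = -52.25 kN

Release continuity at Q by inserting a hinge; the redundant is the internal moment M_Q. The primary structure is two simply-supported spans PQ and QR.
Rotations at Q on the released spans (each span's end-slope, ×1/EI):
  span QR: point load 178.9 at a = 4.5: Pab(L + b)/(6LEI) = 905.7/EI
  relative rotation θ_0 = (0 + 905.7)/EI = 905.7/EI
A unit hogging moment at Q produces rotation L₁/(3EI) + L₂/(3EI) = 4.333/EI.
Slope continuity at Q: θ_0 = M_Q·4.333/EI, so M_Q = 905.7/4.333 = 209 kN·m (hogging).
Span PQ, ΣM about P with M_Q applied at Q: R_Q^{PQ}·4 = 0 + 209, so R_Q^{PQ} = 52.25 kN and R_P = 0 − 52.25 = -52.25 kN.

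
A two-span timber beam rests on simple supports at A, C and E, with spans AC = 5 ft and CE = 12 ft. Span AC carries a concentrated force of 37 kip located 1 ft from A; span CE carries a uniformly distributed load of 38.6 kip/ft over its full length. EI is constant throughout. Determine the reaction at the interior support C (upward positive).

R_C = 379.4 kip

Release continuity at C by inserting a hinge; the redundant is the internal moment M_C. The primary structure is two simply-supported spans AC and CE.
Rotations at C on the released spans (each span's end-slope, ×1/EI):
  span AC: point load 37 at a = 1: Pab(L + a)/(6LEI) = 29.6/EI
  span CE: UDL 38.6: wL³/(24EI) = 2779/EI
  relative rotation θ_0 = (29.6 + 2779)/EI = 2809/EI
A unit hogging moment at C produces rotation L₁/(3EI) + L₂/(3EI) = 5.667/EI.
Slope continuity at C: θ_0 = M_C·5.667/EI, so M_C = 2809/5.667 = 495.7 kip·ft (hogging).
Span AC, ΣM about A with M_C applied at C: R_C^{AC}·5 = 37 + 495.7, so R_C^{AC} = 106.5 kip and R_A = 37 − 106.5 = -69.53 kip.
Span CE, ΣM about E: R_C^{CE}·12 = 2779 + 495.7, so R_C^{CE} = 272.9 kip and R_E = 463.2 − 272.9 = 190.3 kip.
R_C = 106.5 + 272.9 = 379.4 kip.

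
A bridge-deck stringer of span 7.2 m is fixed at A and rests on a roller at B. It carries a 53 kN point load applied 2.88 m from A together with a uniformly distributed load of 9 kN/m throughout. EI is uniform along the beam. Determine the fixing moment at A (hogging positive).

Release the roller at B. Primary structure: cantilever fixed at A.
Free-end deflection of the primary structure under the applied loading (downward +):
  point load 53 at a = 2.88: Pa²(3L − a)/(6EI) = 1372/EI
  UDL 9: wL⁴/(8EI) = 3023/EI
  δ_0 = 4395/EI
Tip deflection under a unit load at B: L³/(3EI) = 124.4/EI.
The prop prevents deflection at B: R_B = δ_0/δ_{BB} = 4395/124.4 = 35.32 kN.
Moment equilibrium about A: M_A = Σ(load moments about A) − R_B·L = 385.9 − 35.32×7.2 = 131.6 kN·m.

M_A = 131.6 kN·m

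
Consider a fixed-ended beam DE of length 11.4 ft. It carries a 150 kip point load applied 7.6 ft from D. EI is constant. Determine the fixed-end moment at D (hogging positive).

M_D = 126.7 kip·ft

Take the two fixed-end moments M_D, M_E as redundants; the released structure is the simple span DE.
End rotations of the released simple span under the applied load (×1/EI):
  at D: point load 150 at a = 7.6: Pab(L + b)/(6LEI) = 962.7/EI
  at E: point load 150 at a = 7.6: Pab(L + a)/(6LEI) = 1203/EI
  θ_D0 = 962.7/EI,  θ_E0 = 1203/EI
Flexibility coefficients: a unit moment at one end gives L/(3EI) there and L/(6EI) at the far end, so f₁₁ = f₂₂ = 3.8/EI and f₁₂ = f₂₁ = 1.9/EI.
Compatibility — zero rotation at each built-in end:
  3.8 M_D + 1.9 M_E = 962.7
  1.9 M_D + 3.8 M_E = 1203
Solving the pair gives M_D = 126.7 kip·ft and M_E = 253.3 kip·ft (hogging).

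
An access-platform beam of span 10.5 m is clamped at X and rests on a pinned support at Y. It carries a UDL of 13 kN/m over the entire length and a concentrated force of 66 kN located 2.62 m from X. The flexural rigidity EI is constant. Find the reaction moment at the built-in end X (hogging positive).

M_X = 292.7 kN·m

Take the reaction at Y as the redundant and release it; the primary structure is a cantilever fixed at X.
Free-end deflection of the primary structure under the applied loading (downward +):
  UDL 13: wL⁴/(8EI) = 19752/EI
  point load 66 at a = 2.62: Pa²(3L − a)/(6EI) = 2181/EI
  δ_0 = 21933/EI
Flexibility coefficient — unit upward force at Y: δ_{YY} = L³/(3EI) = 385.9/EI.
The prop prevents deflection at Y: R_Y = δ_0/δ_{YY} = 21933/385.9 = 56.84 kN.
Moment equilibrium about X: M_X = Σ(load moments about X) − R_Y·L = 889.5 − 56.84×10.5 = 292.7 kN·m.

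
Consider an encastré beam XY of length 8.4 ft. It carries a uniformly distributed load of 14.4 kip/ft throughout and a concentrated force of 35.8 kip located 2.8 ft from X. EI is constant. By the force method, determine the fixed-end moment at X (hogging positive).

M_X = 129.2 kip·ft

Release both end moments; the primary structure is a simply-supported span XY with redundants M_X and M_Y.
End rotations of the released simple span under the applied load (×1/EI):
  at X: UDL 14.4: wL³/(24EI) = 355.6/EI
  at Y: UDL 14.4: wL³/(24EI) = 355.6/EI
  at X: point load 35.8 at a = 2.8: Pab(L + b)/(6LEI) = 155.9/EI
  at Y: point load 35.8 at a = 2.8: Pab(L + a)/(6LEI) = 124.7/EI
  θ_X0 = 511.6/EI,  θ_Y0 = 480.4/EI
Flexibility coefficients: a unit moment at one end gives L/(3EI) there and L/(6EI) at the far end, so f₁₁ = f₂₂ = 2.8/EI and f₁₂ = f₂₁ = 1.4/EI.
Compatibility — zero rotation at each built-in end:
  2.8 M_X + 1.4 M_Y = 511.6
  1.4 M_X + 2.8 M_Y = 480.4
Solving the pair gives M_X = 129.2 kip·ft and M_Y = 106.9 kip·ft (hogging).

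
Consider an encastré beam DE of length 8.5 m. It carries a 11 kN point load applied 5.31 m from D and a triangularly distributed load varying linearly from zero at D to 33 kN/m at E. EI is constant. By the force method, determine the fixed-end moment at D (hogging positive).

Take the two fixed-end moments M_D, M_E as redundants; the released structure is the simple span DE.
End rotations of the released simple span under the applied load (×1/EI):
  at D: point load 11 at a = 5.31: Pab(L + b)/(6LEI) = 42.71/EI
  at E: point load 11 at a = 5.31: Pab(L + a)/(6LEI) = 50.45/EI
  at D: triangular load, peak 33: 7w₀L³/(360EI) = 394.1/EI
  at E: triangular load, peak 33: w₀L³/(45EI) = 450.4/EI
  θ_D0 = 436.8/EI,  θ_E0 = 500.8/EI
Flexibility coefficients: a unit moment at one end gives L/(3EI) there and L/(6EI) at the far end, so f₁₁ = f₂₂ = 2.833/EI and f₁₂ = f₂₁ = 1.417/EI.
Compatibility — zero rotation at each built-in end:
  2.833 M_D + 1.417 M_E = 436.8
  1.417 M_D + 2.833 M_E = 500.8
Solving the pair gives M_D = 87.7 kN·m and M_E = 132.9 kN·m (hogging).

M_D = 87.7 kN·m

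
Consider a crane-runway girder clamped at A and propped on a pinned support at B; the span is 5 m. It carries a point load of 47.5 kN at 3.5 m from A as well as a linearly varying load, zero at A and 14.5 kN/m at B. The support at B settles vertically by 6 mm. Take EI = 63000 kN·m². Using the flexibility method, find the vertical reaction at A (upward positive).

R_A = 46.12 kN

Take the reaction at B as the redundant and release it; the primary structure is a cantilever fixed at A.
Deflection at B on the released cantilever, summing each load's contribution:
  point load 47.5 at a = 3.5: Pa²(3L − a)/(6EI) = 1115/EI
  triangular load, peak 14.5 at the free end: 11w₀L⁴/(120EI) = 830.7/EI
  δ_0 = 1946/EI
Flexibility coefficient — unit upward force at B: δ_{BB} = L³/(3EI) = 41.67/EI.
With EI = 63000 kN·m²: δ_0 = 0.030889 m and δ_{BB} = 0.000661 m/kN.
Compatibility — the beam at B must follow the support down by 0.006 m: δ_0 − R_B·δ_{BB} = 0.006, so R_B = (0.030889 − 0.006)/0.000661 = 37.63 kN.
Vertical equilibrium: R_A = ΣP − R_B = 83.75 − 37.63 = 46.12 kN.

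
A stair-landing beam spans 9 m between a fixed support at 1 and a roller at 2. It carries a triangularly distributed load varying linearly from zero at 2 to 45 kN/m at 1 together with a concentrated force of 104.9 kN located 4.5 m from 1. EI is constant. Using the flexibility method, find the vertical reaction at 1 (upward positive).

R_1 = 234.1 kN

Remove the prop at 2; the released (primary) structure is a cantilever built in at 1.
Primary-structure tip deflection at 2 by superposition:
  triangular load, peak 45 at the fixed end: w₀L⁴/(30EI) = 9842/EI
  point load 104.9 at a = 4.5: Pa²(3L − a)/(6EI) = 7966/EI
  δ_0 = 17807/EI
Tip deflection under a unit load at 2: L³/(3EI) = 243/EI.
Compatibility at 2: δ_0 − R_2·δ_{22} = 0, so R_2 = 17807/243 = 73.28 kN.
Vertical equilibrium: R_1 = ΣP − R_2 = 307.4 − 73.28 = 234.1 kN.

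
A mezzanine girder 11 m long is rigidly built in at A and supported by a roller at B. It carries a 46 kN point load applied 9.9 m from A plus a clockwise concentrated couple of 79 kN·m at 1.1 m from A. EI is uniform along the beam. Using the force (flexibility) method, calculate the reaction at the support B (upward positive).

Choose R_B as the redundant. The primary structure is the cantilever fixed at A.
Deflection at B on the released cantilever, summing each load's contribution:
  point load 46 at a = 9.9: Pa²(3L − a)/(6EI) = 17358/EI
  clockwise couple 79 at a = 1.1: M₀a(2L − a)/(2EI) = 908.1/EI
  δ_0 = 18266/EI
Tip deflection under a unit load at B: L³/(3EI) = 443.7/EI.
Compatibility at B: δ_0 − R_B·δ_{BB} = 0, so R_B = 18266/443.7 = 41.17 kN.

R_B = 41.17 kN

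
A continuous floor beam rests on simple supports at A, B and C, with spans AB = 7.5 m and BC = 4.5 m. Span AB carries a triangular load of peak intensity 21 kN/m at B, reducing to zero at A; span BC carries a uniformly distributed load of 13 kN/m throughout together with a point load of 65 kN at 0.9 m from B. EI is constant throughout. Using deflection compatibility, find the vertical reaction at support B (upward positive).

Take M_B as the redundant. Released structure: two simple spans AB and BC with a hinge at B.
Rotations at B on the released spans (each span's end-slope, ×1/EI):
  span AB: triangular load, peak 21: w₀L³/(45EI) = 196.9/EI
  span BC: UDL 13: wL³/(24EI) = 49.36/EI
  span BC: point load 65 at a = 0.9: Pab(L + b)/(6LEI) = 63.18/EI
  relative rotation θ_0 = (196.9 + 112.5)/EI = 309.4/EI
A unit hogging moment at B produces rotation L₁/(3EI) + L₂/(3EI) = 4/EI.
Compatibility: M_B·(L₁+L₂)/(3EI) = θ_0, giving M_B = 77.35 kN·m (hogging).
Span AB, ΣM about A with M_B applied at B: R_B^{AB}·7.5 = 393.8 + 77.35, so R_B^{AB} = 62.81 kN and R_A = 78.75 − 62.81 = 15.94 kN.
Span BC, ΣM about C: R_B^{BC}·4.5 = 365.6 + 77.35, so R_B^{BC} = 98.44 kN and R_C = 123.5 − 98.44 = 25.06 kN.
R_B = 62.81 + 98.44 = 161.3 kN.

R_B = 161.3 kN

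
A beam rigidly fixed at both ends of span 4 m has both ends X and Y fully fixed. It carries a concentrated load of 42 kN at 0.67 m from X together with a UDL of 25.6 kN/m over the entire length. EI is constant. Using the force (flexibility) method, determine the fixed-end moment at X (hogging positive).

M_X = 53.64 kN·m

Release both end moments; the primary structure is a simply-supported span XY with redundants M_X and M_Y.
End rotations of the released simple span under the applied load (×1/EI):
  at X: point load 42 at a = 0.67: Pab(L + b)/(6LEI) = 28.62/EI
  at Y: point load 42 at a = 0.67: Pab(L + a)/(6LEI) = 18.23/EI
  at X: UDL 25.6: wL³/(24EI) = 68.27/EI
  at Y: UDL 25.6: wL³/(24EI) = 68.27/EI
  θ_X0 = 96.89/EI,  θ_Y0 = 86.5/EI
Flexibility coefficients: a unit moment at one end gives L/(3EI) there and L/(6EI) at the far end, so f₁₁ = f₂₂ = 1.333/EI and f₁₂ = f₂₁ = 0.6667/EI.
Compatibility — zero rotation at each built-in end:
  1.333 M_X + 0.6667 M_Y = 96.89
  0.6667 M_X + 1.333 M_Y = 86.5
Solving the pair gives M_X = 53.64 kN·m and M_Y = 38.06 kN·m (hogging).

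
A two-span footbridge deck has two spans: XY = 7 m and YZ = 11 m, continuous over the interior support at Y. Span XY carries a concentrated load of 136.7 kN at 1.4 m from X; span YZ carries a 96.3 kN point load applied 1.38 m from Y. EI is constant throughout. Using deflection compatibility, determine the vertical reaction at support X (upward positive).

R_X = 94.75 kN

Take M_Y as the redundant. Released structure: two simple spans XY and YZ with a hinge at Y.
Rotations at Y on the released spans (each span's end-slope, ×1/EI):
  span XY: point load 136.7 at a = 1.4: Pab(L + a)/(6LEI) = 214.3/EI
  span YZ: point load 96.3 at a = 1.38: Pab(L + b)/(6LEI) = 399.4/EI
  relative rotation θ_0 = (214.3 + 399.4)/EI = 613.8/EI
A unit hogging moment at Y produces rotation L₁/(3EI) + L₂/(3EI) = 6/EI.
Compatibility: M_Y·(L₁+L₂)/(3EI) = θ_0, giving M_Y = 102.3 kN·m (hogging).
Span XY, ΣM about X with M_Y applied at Y: R_Y^{XY}·7 = 191.4 + 102.3, so R_Y^{XY} = 41.95 kN and R_X = 136.7 − 41.95 = 94.75 kN.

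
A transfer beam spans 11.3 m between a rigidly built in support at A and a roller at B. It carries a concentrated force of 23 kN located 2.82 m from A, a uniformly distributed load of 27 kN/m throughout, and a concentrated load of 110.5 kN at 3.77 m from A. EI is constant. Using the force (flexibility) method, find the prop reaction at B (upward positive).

R_B = 132.8 kN

Take the reaction at B as the redundant and release it; the primary structure is a cantilever fixed at A.
Downward deflection at the released point B due to the loads:
  point load 23 at a = 2.82: Pa²(3L − a)/(6EI) = 947.4/EI
  UDL 27: wL⁴/(8EI) = 55028/EI
  point load 110.5 at a = 3.77: Pa²(3L − a)/(6EI) = 7887/EI
  δ_0 = 63863/EI
Flexibility coefficient — unit upward force at B: δ_{BB} = L³/(3EI) = 481/EI.
The prop prevents deflection at B: R_B = δ_0/δ_{BB} = 63863/481 = 132.8 kN.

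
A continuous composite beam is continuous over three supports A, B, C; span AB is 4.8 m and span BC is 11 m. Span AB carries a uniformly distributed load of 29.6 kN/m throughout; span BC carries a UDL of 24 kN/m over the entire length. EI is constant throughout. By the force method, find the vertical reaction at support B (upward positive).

Insert a hinge at B; M_B is the redundant, and each span becomes simply supported.
Discontinuity in slope at B on the released structure — sum the simple-span end rotations:
  span AB: UDL 29.6: wL³/(24EI) = 136.4/EI
  span BC: UDL 24: wL³/(24EI) = 1331/EI
  relative rotation θ_0 = (136.4 + 1331)/EI = 1467/EI
A unit hogging moment at B produces rotation L₁/(3EI) + L₂/(3EI) = 5.267/EI.
Slope continuity at B: θ_0 = M_B·5.267/EI, so M_B = 1467/5.267 = 278.6 kN·m (hogging).
Span AB, ΣM about A with M_B applied at B: R_B^{AB}·4.8 = 341 + 278.6, so R_B^{AB} = 129.1 kN and R_A = 142.1 − 129.1 = 12.99 kN.
Span BC, ΣM about C: R_B^{BC}·11 = 1452 + 278.6, so R_B^{BC} = 157.3 kN and R_C = 264 − 157.3 = 106.7 kN.
R_B = 129.1 + 157.3 = 286.4 kN.

R_B = 286.4 kN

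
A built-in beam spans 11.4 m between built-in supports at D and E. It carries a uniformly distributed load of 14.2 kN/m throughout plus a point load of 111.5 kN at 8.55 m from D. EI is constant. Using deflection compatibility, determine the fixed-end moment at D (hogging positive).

M_D = 213.4 kN·m

Take the two fixed-end moments M_D, M_E as redundants; the released structure is the simple span DE.
End rotations of the released simple span under the applied load (×1/EI):
  at D: UDL 14.2: wL³/(24EI) = 876.6/EI
  at E: UDL 14.2: wL³/(24EI) = 876.6/EI
  at D: point load 111.5 at a = 8.55: Pab(L + b)/(6LEI) = 566/EI
  at E: point load 111.5 at a = 8.55: Pab(L + a)/(6LEI) = 792.5/EI
  θ_D0 = 1443/EI,  θ_E0 = 1669/EI
Flexibility coefficients: a unit moment at one end gives L/(3EI) there and L/(6EI) at the far end, so f₁₁ = f₂₂ = 3.8/EI and f₁₂ = f₂₁ = 1.9/EI.
Compatibility — zero rotation at each built-in end:
  3.8 M_D + 1.9 M_E = 1443
  1.9 M_D + 3.8 M_E = 1669
Solving the pair gives M_D = 213.4 kN·m and M_E = 332.5 kN·m (hogging).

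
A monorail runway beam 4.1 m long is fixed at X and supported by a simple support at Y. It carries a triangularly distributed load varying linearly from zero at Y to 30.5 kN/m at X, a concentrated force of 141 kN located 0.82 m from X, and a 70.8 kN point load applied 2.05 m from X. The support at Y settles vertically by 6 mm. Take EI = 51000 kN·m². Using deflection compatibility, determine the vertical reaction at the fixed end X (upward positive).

Take the reaction at Y as the redundant and release it; the primary structure is a cantilever fixed at X.
Free-end deflection of the primary structure under the applied loading (downward +):
  triangular load, peak 30.5 at the fixed end: w₀L⁴/(30EI) = 287.3/EI
  point load 141 at a = 0.82: Pa²(3L − a)/(6EI) = 181.4/EI
  point load 70.8 at a = 2.05: Pa²(3L − a)/(6EI) = 508.3/EI
  δ_0 = 977/EI
Flexibility coefficient — unit upward force at Y: δ_{YY} = L³/(3EI) = 22.97/EI.
With EI = 51000 kN·m²: δ_0 = 0.019156 m and δ_{YY} = 0.00045 m/kN.
Compatibility — the beam at Y must follow the support down by 0.006 m: δ_0 − R_Y·δ_{YY} = 0.006, so R_Y = (0.019156 − 0.006)/0.00045 = 29.21 kN.
Vertical equilibrium: R_X = ΣP − R_Y = 274.3 − 29.21 = 245.1 kN.

R_X = 245.1 kN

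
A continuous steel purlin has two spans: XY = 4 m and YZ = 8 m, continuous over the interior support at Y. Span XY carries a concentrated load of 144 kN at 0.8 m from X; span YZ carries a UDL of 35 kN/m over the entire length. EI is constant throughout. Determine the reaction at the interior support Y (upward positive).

Take M_Y as the redundant. Released structure: two simple spans XY and YZ with a hinge at Y.
Rotations at Y on the released spans (each span's end-slope, ×1/EI):
  span XY: point load 144 at a = 0.8: Pab(L + a)/(6LEI) = 73.73/EI
  span YZ: UDL 35: wL³/(24EI) = 746.7/EI
  relative rotation θ_0 = (73.73 + 746.7)/EI = 820.4/EI
A unit hogging moment at Y produces rotation L₁/(3EI) + L₂/(3EI) = 4/EI.
Slope continuity at Y: θ_0 = M_Y·4/EI, so M_Y = 820.4/4 = 205.1 kN·m (hogging).
Span XY, ΣM about X with M_Y applied at Y: R_Y^{XY}·4 = 115.2 + 205.1, so R_Y^{XY} = 80.07 kN and R_X = 144 − 80.07 = 63.93 kN.
Span YZ, ΣM about Z: R_Y^{YZ}·8 = 1120 + 205.1, so R_Y^{YZ} = 165.6 kN and R_Z = 280 − 165.6 = 114.4 kN.
R_Y = 80.07 + 165.6 = 245.7 kN.

R_Y = 245.7 kN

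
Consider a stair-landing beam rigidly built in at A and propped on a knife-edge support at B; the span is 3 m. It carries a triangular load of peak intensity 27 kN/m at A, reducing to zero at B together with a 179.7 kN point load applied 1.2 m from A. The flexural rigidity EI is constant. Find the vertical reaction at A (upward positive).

R_A = 174.7 kN

Release the roller at B. Primary structure: cantilever fixed at A.
Free-end deflection of the primary structure under the applied loading (downward +):
  triangular load, peak 27 at the fixed end: w₀L⁴/(30EI) = 72.9/EI
  point load 179.7 at a = 1.2: Pa²(3L − a)/(6EI) = 336.4/EI
  δ_0 = 409.3/EI
Tip deflection under a unit load at B: L³/(3EI) = 9/EI.
Compatibility at B: δ_0 − R_B·δ_{BB} = 0, so R_B = 409.3/9 = 45.48 kN.
Vertical equilibrium: R_A = ΣP − R_B = 220.2 − 45.48 = 174.7 kN.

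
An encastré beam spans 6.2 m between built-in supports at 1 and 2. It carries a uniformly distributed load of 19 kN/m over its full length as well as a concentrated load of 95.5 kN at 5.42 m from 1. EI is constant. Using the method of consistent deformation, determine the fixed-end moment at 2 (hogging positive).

Take the two fixed-end moments M_1, M_2 as redundants; the released structure is the simple span 12.
On the primary (simply-supported) span, the end slopes from the loading are:
  at 1: UDL 19: wL³/(24EI) = 188.7/EI
  at 2: UDL 19: wL³/(24EI) = 188.7/EI
  at 1: point load 95.5 at a = 5.42: Pab(L + b)/(6LEI) = 75.75/EI
  at 2: point load 95.5 at a = 5.42: Pab(L + a)/(6LEI) = 126.1/EI
  θ_10 = 264.4/EI,  θ_20 = 314.8/EI
Flexibility coefficients: a unit moment at one end gives L/(3EI) there and L/(6EI) at the far end, so f₁₁ = f₂₂ = 2.067/EI and f₁₂ = f₂₁ = 1.033/EI.
Compatibility — zero rotation at each built-in end:
  2.067 M_1 + 1.033 M_2 = 264.4
  1.033 M_1 + 2.067 M_2 = 314.8
Solving the pair gives M_1 = 69.06 kN·m and M_2 = 117.8 kN·m (hogging).

M_2 = 117.8 kN·m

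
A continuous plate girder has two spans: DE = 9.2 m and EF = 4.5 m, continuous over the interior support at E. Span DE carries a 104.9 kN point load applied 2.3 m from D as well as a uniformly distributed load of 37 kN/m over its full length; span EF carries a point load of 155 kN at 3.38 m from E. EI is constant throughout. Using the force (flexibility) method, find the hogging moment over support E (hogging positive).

M_E = 365.6 kN·m

Release continuity at E by inserting a hinge; the redundant is the internal moment M_E. The primary structure is two simply-supported spans DE and EF.
Discontinuity in slope at E on the released structure — sum the simple-span end rotations:
  span DE: point load 104.9 at a = 2.3: Pab(L + a)/(6LEI) = 346.8/EI
  span DE: UDL 37: wL³/(24EI) = 1200/EI
  span EF: point load 155 at a = 3.38: Pab(L + b)/(6LEI) = 122.1/EI
  relative rotation θ_0 = (1547 + 122.1)/EI = 1669/EI
A unit hogging moment at E produces rotation L₁/(3EI) + L₂/(3EI) = 4.567/EI.
Slope continuity at E: θ_0 = M_E·4.567/EI, so M_E = 1669/4.567 = 365.6 kN·m (hogging).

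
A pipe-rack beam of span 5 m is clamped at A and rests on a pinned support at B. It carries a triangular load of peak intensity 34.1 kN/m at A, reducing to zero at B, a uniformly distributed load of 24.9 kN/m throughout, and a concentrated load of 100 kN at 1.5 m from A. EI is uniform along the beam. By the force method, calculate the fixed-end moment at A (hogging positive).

Release the roller at B. Primary structure: cantilever fixed at A.
Free-end deflection of the primary structure under the applied loading (downward +):
  triangular load, peak 34.1 at the fixed end: w₀L⁴/(30EI) = 710.4/EI
  UDL 24.9: wL⁴/(8EI) = 1945/EI
  point load 100 at a = 1.5: Pa²(3L − a)/(6EI) = 506.2/EI
  δ_0 = 3162/EI
Flexibility coefficient — unit upward force at B: δ_{BB} = L³/(3EI) = 41.67/EI.
Compatibility at B: δ_0 − R_B·δ_{BB} = 0, so R_B = 3162/41.67 = 75.89 kN.
Moment equilibrium about A: M_A = Σ(load moments about A) − R_B·L = 603.3 − 75.89×5 = 223.9 kN·m.

M_A = 223.9 kN·m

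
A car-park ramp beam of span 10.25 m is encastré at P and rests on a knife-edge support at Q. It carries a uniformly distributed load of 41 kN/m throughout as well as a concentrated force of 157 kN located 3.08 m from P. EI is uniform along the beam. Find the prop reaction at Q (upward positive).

Take the reaction at Q as the redundant and release it; the primary structure is a cantilever fixed at P.
Primary-structure tip deflection at Q by superposition:
  UDL 41: wL⁴/(8EI) = 56570/EI
  point load 157 at a = 3.08: Pa²(3L − a)/(6EI) = 6868/EI
  δ_0 = 63439/EI
Tip deflection under a unit load at Q: L³/(3EI) = 359/EI.
Compatibility at Q: δ_0 − R_Q·δ_{QQ} = 0, so R_Q = 63439/359 = 176.7 kN.

R_Q = 176.7 kN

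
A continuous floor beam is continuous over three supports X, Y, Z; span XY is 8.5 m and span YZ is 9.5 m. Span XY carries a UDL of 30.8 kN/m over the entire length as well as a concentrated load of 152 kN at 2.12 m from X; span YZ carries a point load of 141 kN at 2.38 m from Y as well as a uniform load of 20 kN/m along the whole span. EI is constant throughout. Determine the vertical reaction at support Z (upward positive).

Take M_Y as the redundant. Released structure: two simple spans XY and YZ with a hinge at Y.
Discontinuity in slope at Y on the released structure — sum the simple-span end rotations:
  span XY: UDL 30.8: wL³/(24EI) = 788.1/EI
  span XY: point load 152 at a = 2.12: Pab(L + a)/(6LEI) = 428.1/EI
  span YZ: point load 141 at a = 2.38: Pab(L + b)/(6LEI) = 696.7/EI
  span YZ: UDL 20: wL³/(24EI) = 714.5/EI
  relative rotation θ_0 = (1216 + 1411)/EI = 2627/EI
A unit hogging moment at Y produces rotation L₁/(3EI) + L₂/(3EI) = 6/EI.
Compatibility: M_Y·(L₁+L₂)/(3EI) = θ_0, giving M_Y = 437.9 kN·m (hogging).
Span YZ, ΣM about Z: R_Y^{YZ}·9.5 = 1906 + 437.9, so R_Y^{YZ} = 246.8 kN and R_Z = 331 − 246.8 = 84.23 kN.

R_Z = 84.23 kN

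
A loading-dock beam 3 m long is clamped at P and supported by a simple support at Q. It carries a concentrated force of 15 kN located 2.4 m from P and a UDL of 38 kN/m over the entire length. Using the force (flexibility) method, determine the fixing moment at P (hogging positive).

M_P = 47.07 kN·m

Remove the prop at Q; the released (primary) structure is a cantilever built in at P.
Downward deflection at the released point Q due to the loads:
  point load 15 at a = 2.4: Pa²(3L − a)/(6EI) = 95.04/EI
  UDL 38: wL⁴/(8EI) = 384.8/EI
  δ_0 = 479.8/EI
Flexibility coefficient — unit upward force at Q: δ_{QQ} = L³/(3EI) = 9/EI.
Compatibility at Q: δ_0 − R_Q·δ_{QQ} = 0, so R_Q = 479.8/9 = 53.31 kN.
Moment equilibrium about P: M_P = Σ(load moments about P) − R_Q·L = 207 − 53.31×3 = 47.07 kN·m.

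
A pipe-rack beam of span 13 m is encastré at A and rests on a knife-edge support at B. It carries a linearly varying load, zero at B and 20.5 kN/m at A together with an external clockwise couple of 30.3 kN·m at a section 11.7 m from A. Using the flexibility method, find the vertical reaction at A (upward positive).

Take the reaction at B as the redundant and release it; the primary structure is a cantilever fixed at A.
Free-end deflection of the primary structure under the applied loading (downward +):
  triangular load, peak 20.5 at the fixed end: w₀L⁴/(30EI) = 19517/EI
  clockwise couple 30.3 at a = 11.7: M₀a(2L − a)/(2EI) = 2535/EI
  δ_0 = 22051/EI
Tip deflection under a unit load at B: L³/(3EI) = 732.3/EI.
Compatibility at B: δ_0 − R_B·δ_{BB} = 0, so R_B = 22051/732.3 = 30.11 kN.
Vertical equilibrium: R_A = ΣP − R_B = 133.2 − 30.11 = 103.1 kN.

R_A = 103.1 kN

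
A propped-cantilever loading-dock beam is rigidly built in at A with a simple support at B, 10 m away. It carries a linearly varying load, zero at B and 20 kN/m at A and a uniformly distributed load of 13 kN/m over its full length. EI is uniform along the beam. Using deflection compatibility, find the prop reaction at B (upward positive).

R_B = 68.75 kN

Choose R_B as the redundant. The primary structure is the cantilever fixed at A.
Deflection at B on the released cantilever, summing each load's contribution:
  triangular load, peak 20 at the fixed end: w₀L⁴/(30EI) = 6667/EI
  UDL 13: wL⁴/(8EI) = 16250/EI
  δ_0 = 22917/EI
Flexibility coefficient — unit upward force at B: δ_{BB} = L³/(3EI) = 333.3/EI.
Compatibility at B: δ_0 − R_B·δ_{BB} = 0, so R_B = 22917/333.3 = 68.75 kN.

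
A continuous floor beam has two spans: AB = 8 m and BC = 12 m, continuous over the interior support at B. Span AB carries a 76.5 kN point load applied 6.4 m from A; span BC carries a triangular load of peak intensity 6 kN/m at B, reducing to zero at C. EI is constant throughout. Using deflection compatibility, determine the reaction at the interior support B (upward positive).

Take M_B as the redundant. Released structure: two simple spans AB and BC with a hinge at B.
End slopes at the hinge B, treating each span as simply supported:
  span AB: point load 76.5 at a = 6.4: Pab(L + a)/(6LEI) = 235/EI
  span BC: triangular load, peak 6: w₀L³/(45EI) = 230.4/EI
  relative rotation θ_0 = (235 + 230.4)/EI = 465.4/EI
A unit hogging moment at B produces rotation L₁/(3EI) + L₂/(3EI) = 6.667/EI.
Compatibility: M_B·(L₁+L₂)/(3EI) = θ_0, giving M_B = 69.81 kN·m (hogging).
Span AB, ΣM about A with M_B applied at B: R_B^{AB}·8 = 489.6 + 69.81, so R_B^{AB} = 69.93 kN and R_A = 76.5 − 69.93 = 6.574 kN.
Span BC, ΣM about C: R_B^{BC}·12 = 288 + 69.81, so R_B^{BC} = 29.82 kN and R_C = 36 − 29.82 = 6.182 kN.
R_B = 69.93 + 29.82 = 99.74 kN.

R_B = 99.74 kN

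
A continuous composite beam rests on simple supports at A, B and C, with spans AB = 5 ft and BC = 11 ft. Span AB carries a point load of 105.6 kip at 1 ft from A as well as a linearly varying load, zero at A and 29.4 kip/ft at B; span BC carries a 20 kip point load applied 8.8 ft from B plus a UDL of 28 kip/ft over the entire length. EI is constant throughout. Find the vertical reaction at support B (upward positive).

Take M_B as the redundant. Released structure: two simple spans AB and BC with a hinge at B.
End slopes at the hinge B, treating each span as simply supported:
  span AB: point load 105.6 at a = 1: Pab(L + a)/(6LEI) = 84.48/EI
  span AB: triangular load, peak 29.4: w₀L³/(45EI) = 81.67/EI
  span BC: point load 20 at a = 8.8: Pab(L + b)/(6LEI) = 77.44/EI
  span BC: UDL 28: wL³/(24EI) = 1553/EI
  relative rotation θ_0 = (166.1 + 1630)/EI = 1796/EI
A unit hogging moment at B produces rotation L₁/(3EI) + L₂/(3EI) = 5.333/EI.
Slope continuity at B: θ_0 = M_B·5.333/EI, so M_B = 1796/5.333 = 336.8 kip·ft (hogging).
Span AB, ΣM about A with M_B applied at B: R_B^{AB}·5 = 350.6 + 336.8, so R_B^{AB} = 137.5 kip and R_A = 179.1 − 137.5 = 41.61 kip.
Span BC, ΣM about C: R_B^{BC}·11 = 1738 + 336.8, so R_B^{BC} = 188.6 kip and R_C = 328 − 188.6 = 139.4 kip.
R_B = 137.5 + 188.6 = 326.1 kip.

R_B = 326.1 kip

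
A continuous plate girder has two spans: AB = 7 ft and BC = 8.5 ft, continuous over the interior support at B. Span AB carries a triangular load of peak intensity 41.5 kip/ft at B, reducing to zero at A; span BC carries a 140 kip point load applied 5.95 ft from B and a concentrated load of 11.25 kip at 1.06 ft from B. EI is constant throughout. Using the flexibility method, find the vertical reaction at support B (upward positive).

Insert a hinge at B; M_B is the redundant, and each span becomes simply supported.
End slopes at the hinge B, treating each span as simply supported:
  span AB: triangular load, peak 41.5: w₀L³/(45EI) = 316.3/EI
  span BC: point load 140 at a = 5.95: Pab(L + b)/(6LEI) = 460.2/EI
  span BC: point load 11.25 at a = 1.06: Pab(L + b)/(6LEI) = 27.73/EI
  relative rotation θ_0 = (316.3 + 488)/EI = 804.3/EI
A unit hogging moment at B produces rotation L₁/(3EI) + L₂/(3EI) = 5.167/EI.
Compatibility: M_B·(L₁+L₂)/(3EI) = θ_0, giving M_B = 155.7 kip·ft (hogging).
Span AB, ΣM about A with M_B applied at B: R_B^{AB}·7 = 677.8 + 155.7, so R_B^{AB} = 119.1 kip and R_A = 145.2 − 119.1 = 26.18 kip.
Span BC, ΣM about C: R_B^{BC}·8.5 = 440.7 + 155.7, so R_B^{BC} = 70.16 kip and R_C = 151.2 − 70.16 = 81.09 kip.
R_B = 119.1 + 70.16 = 189.2 kip.

R_B = 189.2 kip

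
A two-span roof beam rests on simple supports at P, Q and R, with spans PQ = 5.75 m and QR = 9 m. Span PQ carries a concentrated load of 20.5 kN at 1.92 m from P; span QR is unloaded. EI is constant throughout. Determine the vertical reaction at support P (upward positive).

R_P = 12.47 kN

Take M_Q as the redundant. Released structure: two simple spans PQ and QR with a hinge at Q.
End slopes at the hinge Q, treating each span as simply supported:
  span PQ: point load 20.5 at a = 1.92: Pab(L + a)/(6LEI) = 33.51/EI
  relative rotation θ_0 = (33.51 + 0)/EI = 33.51/EI
A unit hogging moment at Q produces rotation L₁/(3EI) + L₂/(3EI) = 4.917/EI.
Slope continuity at Q: θ_0 = M_Q·4.917/EI, so M_Q = 33.51/4.917 = 6.816 kN·m (hogging).
Span PQ, ΣM about P with M_Q applied at Q: R_Q^{PQ}·5.75 = 39.36 + 6.816, so R_Q^{PQ} = 8.031 kN and R_P = 20.5 − 8.031 = 12.47 kN.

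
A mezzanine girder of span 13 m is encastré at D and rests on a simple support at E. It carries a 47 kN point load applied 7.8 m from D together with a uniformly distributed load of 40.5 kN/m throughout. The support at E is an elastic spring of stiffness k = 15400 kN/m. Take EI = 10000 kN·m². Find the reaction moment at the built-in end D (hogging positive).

Take the reaction at E as the redundant and release it; the primary structure is a cantilever fixed at D.
Free-end deflection of the primary structure under the applied loading (downward +):
  point load 47 at a = 7.8: Pa²(3L − a)/(6EI) = 14869/EI
  UDL 40.5: wL⁴/(8EI) = 144590/EI
  δ_0 = 159459/EI
Flexibility coefficient — unit upward force at E: δ_{EE} = L³/(3EI) = 732.3/EI.
With EI = 10000 kN·m²: δ_0 = 15.946 m and δ_{EE} = 0.073233 m/kN.
Compatibility — the spring shortens by R_E/k under the reaction it provides: δ_0 − R_E·δ_{EE} = R_E/k. With 1/k = 0.000065 m/kN, R_E = δ_0 / (δ_{EE} + 1/k) = 15.946 / (0.073233 + 0.000065) = 217.5 kN.
Moment equilibrium about D: M_D = Σ(load moments about D) − R_E·L = 3789 − 217.5×13 = 960.7 kN·m.

M_D = 960.7 kN·m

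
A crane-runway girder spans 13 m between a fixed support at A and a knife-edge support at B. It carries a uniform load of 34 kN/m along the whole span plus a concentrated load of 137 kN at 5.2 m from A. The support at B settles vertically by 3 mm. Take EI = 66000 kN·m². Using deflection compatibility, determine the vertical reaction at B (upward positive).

R_B = 194 kN

Remove the prop at B; the released (primary) structure is a cantilever built in at A.
Deflection at B on the released cantilever, summing each load's contribution:
  UDL 34: wL⁴/(8EI) = 121384/EI
  point load 137 at a = 5.2: Pa²(3L − a)/(6EI) = 20869/EI
  δ_0 = 142253/EI
Flexibility coefficient — unit upward force at B: δ_{BB} = L³/(3EI) = 732.3/EI.
With EI = 66000 kN·m²: δ_0 = 2.1553 m and δ_{BB} = 0.011096 m/kN.
Compatibility — the beam at B must follow the support down by 0.003 m: δ_0 − R_B·δ_{BB} = 0.003, so R_B = (2.1553 − 0.003)/0.011096 = 194 kN.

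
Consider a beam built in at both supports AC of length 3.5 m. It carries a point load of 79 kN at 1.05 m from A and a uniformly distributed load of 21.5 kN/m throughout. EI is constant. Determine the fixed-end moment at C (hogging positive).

M_C = 39.37 kN·m

Release both end moments; the primary structure is a simply-supported span AC with redundants M_A and M_C.
Simple-span end rotations at A and C under the given loads:
  at A: point load 79 at a = 1.05: Pab(L + b)/(6LEI) = 57.58/EI
  at C: point load 79 at a = 1.05: Pab(L + a)/(6LEI) = 44.03/EI
  at A: UDL 21.5: wL³/(24EI) = 38.41/EI
  at C: UDL 21.5: wL³/(24EI) = 38.41/EI
  θ_A0 = 95.99/EI,  θ_C0 = 82.44/EI
Flexibility coefficients: a unit moment at one end gives L/(3EI) there and L/(6EI) at the far end, so f₁₁ = f₂₂ = 1.167/EI and f₁₂ = f₂₁ = 0.5833/EI.
Compatibility — zero rotation at each built-in end:
  1.167 M_A + 0.5833 M_C = 95.99
  0.5833 M_A + 1.167 M_C = 82.44
Solving the pair gives M_A = 62.59 kN·m and M_C = 39.37 kN·m (hogging).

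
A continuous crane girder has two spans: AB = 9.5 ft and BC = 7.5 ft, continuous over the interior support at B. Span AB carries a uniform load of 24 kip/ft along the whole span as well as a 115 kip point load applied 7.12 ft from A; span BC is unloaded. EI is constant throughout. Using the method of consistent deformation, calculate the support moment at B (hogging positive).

M_B = 251.6 kip·ft

Insert a hinge at B; M_B is the redundant, and each span becomes simply supported.
End slopes at the hinge B, treating each span as simply supported:
  span AB: UDL 24: wL³/(24EI) = 857.4/EI
  span AB: point load 115 at a = 7.12: Pab(L + a)/(6LEI) = 568.2/EI
  relative rotation θ_0 = (1426 + 0)/EI = 1426/EI
A unit hogging moment at B produces rotation L₁/(3EI) + L₂/(3EI) = 5.667/EI.
Compatibility: M_B·(L₁+L₂)/(3EI) = θ_0, giving M_B = 251.6 kip·ft (hogging).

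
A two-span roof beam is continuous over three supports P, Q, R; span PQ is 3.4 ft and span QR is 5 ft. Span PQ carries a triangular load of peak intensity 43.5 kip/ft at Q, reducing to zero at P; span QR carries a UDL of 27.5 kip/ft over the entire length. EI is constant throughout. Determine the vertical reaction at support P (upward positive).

Take M_Q as the redundant. Released structure: two simple spans PQ and QR with a hinge at Q.
Rotations at Q on the released spans (each span's end-slope, ×1/EI):
  span PQ: triangular load, peak 43.5: w₀L³/(45EI) = 37.99/EI
  span QR: UDL 27.5: wL³/(24EI) = 143.2/EI
  relative rotation θ_0 = (37.99 + 143.2)/EI = 181.2/EI
A unit hogging moment at Q produces rotation L₁/(3EI) + L₂/(3EI) = 2.8/EI.
Compatibility: M_Q·(L₁+L₂)/(3EI) = θ_0, giving M_Q = 64.72 kip·ft (hogging).
Span PQ, ΣM about P with M_Q applied at Q: R_Q^{PQ}·3.4 = 167.6 + 64.72, so R_Q^{PQ} = 68.34 kip and R_P = 73.95 − 68.34 = 5.614 kip.

R_P = 5.614 kip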